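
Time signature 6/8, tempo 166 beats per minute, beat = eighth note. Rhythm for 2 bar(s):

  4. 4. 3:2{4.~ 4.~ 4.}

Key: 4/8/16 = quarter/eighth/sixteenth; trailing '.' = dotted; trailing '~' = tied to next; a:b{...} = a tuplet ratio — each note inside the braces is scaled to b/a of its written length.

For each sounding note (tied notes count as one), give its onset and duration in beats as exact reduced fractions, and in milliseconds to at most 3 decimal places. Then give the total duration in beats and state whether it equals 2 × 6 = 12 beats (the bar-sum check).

1) 0.0ms=0b +1084.337ms=3b
2) 1084.337ms=3b +1084.337ms=3b
3) 2168.675ms=6b +2168.675ms=6b
Σ=12b of 12 (166bpm 6/8) — PASS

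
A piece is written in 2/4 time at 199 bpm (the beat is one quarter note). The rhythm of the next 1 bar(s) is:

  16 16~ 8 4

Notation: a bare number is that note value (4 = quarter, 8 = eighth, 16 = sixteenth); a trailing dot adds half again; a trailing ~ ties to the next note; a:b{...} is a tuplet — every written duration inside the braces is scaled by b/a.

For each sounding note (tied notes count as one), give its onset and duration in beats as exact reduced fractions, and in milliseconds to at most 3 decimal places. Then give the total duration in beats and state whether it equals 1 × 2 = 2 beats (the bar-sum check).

1) 0.0ms=0b +75.377ms=1/4b
2) 75.377ms=1/4b +226.131ms=3/4b
3) 301.508ms=1b +301.508ms=1b
Σ=2b of 2 (199bpm 2/4) — PASS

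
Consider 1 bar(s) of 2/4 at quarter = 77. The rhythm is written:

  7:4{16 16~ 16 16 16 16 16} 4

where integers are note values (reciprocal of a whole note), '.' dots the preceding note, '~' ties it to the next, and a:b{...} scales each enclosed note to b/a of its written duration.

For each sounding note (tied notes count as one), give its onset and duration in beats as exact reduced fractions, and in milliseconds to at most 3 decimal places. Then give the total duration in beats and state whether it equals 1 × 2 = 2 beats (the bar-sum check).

1) 0.0ms=0b +111.317ms=1/7b
2) 111.317ms=1/7b +222.635ms=2/7b
3) 333.952ms=3/7b +111.317ms=1/7b
4) 445.269ms=4/7b +111.317ms=1/7b
5) 556.586ms=5/7b +111.317ms=1/7b
6) 667.904ms=6/7b +111.317ms=1/7b
7) 779.221ms=1b +779.221ms=1b
Σ=2b of 2 (77bpm 2/4) — PASS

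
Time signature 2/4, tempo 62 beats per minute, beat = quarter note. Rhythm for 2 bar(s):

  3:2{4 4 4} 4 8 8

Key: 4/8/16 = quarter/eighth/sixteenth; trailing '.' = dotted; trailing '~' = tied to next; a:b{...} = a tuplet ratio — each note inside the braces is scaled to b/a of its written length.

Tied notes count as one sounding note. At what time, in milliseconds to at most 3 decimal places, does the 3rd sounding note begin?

note 3 onset = 4/3b = 1290.323ms

1. 0.0ms @ 0 + 645.161ms (2/3)
2. 645.161ms @ 2/3 + 645.161ms (2/3)
3. 1290.323ms @ 4/3 + 645.161ms (2/3)
4. 1935.484ms @ 2 + 967.742ms (1)
5. 2903.226ms @ 3 + 483.871ms (1/2)
6. 3387.097ms @ 7/2 + 483.871ms (1/2)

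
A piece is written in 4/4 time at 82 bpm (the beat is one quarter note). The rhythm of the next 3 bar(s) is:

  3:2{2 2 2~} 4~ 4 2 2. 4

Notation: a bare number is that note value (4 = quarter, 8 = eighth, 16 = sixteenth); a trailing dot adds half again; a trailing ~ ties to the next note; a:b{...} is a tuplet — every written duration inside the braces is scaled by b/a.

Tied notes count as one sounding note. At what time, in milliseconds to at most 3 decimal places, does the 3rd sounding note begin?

note 3 onset = 8/3b = 1951.22ms

1. 0.0ms @ 0 + 975.61ms (4/3)
2. 975.61ms @ 4/3 + 975.61ms (4/3)
3. 1951.22ms @ 8/3 + 2439.024ms (10/3)
4. 4390.244ms @ 6 + 1463.415ms (2)
5. 5853.659ms @ 8 + 2195.122ms (3)
6. 8048.78ms @ 11 + 731.707ms (1)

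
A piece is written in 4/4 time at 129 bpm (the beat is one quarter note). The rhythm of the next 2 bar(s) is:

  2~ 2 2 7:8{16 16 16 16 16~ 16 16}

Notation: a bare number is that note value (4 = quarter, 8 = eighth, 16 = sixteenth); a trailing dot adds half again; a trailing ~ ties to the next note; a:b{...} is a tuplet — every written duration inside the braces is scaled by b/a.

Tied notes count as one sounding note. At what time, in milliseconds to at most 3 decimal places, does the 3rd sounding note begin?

1. 0.0ms @ 0 + 1860.465ms (4)
2. 1860.465ms @ 4 + 930.233ms (2)
3. 2790.698ms @ 6 + 132.89ms (2/7)
4. 2923.588ms @ 44/7 + 132.89ms (2/7)
5. 3056.478ms @ 46/7 + 132.89ms (2/7)
6. 3189.369ms @ 48/7 + 132.89ms (2/7)
7. 3322.259ms @ 50/7 + 265.781ms (4/7)
8. 3588.04ms @ 54/7 + 132.89ms (2/7)

note 3 onset = 6b = 2790.698ms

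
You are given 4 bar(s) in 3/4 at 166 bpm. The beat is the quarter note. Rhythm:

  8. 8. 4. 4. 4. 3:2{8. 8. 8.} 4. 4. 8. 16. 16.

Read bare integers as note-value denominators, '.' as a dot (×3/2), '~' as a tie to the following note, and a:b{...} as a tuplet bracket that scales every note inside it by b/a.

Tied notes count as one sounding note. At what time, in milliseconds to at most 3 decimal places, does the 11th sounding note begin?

note 11 onset = 21/2b = 3795.181ms

1. 0.0ms @ 0 + 271.084ms (3/4)
2. 271.084ms @ 3/4 + 271.084ms (3/4)
3. 542.169ms @ 3/2 + 542.169ms (3/2)
4. 1084.337ms @ 3 + 542.169ms (3/2)
5. 1626.506ms @ 9/2 + 542.169ms (3/2)
6. 2168.675ms @ 6 + 180.723ms (1/2)
7. 2349.398ms @ 13/2 + 180.723ms (1/2)
8. 2530.12ms @ 7 + 180.723ms (1/2)
9. 2710.843ms @ 15/2 + 542.169ms (3/2)
10. 3253.012ms @ 9 + 542.169ms (3/2)
11. 3795.181ms @ 21/2 + 271.084ms (3/4)
12. 4066.265ms @ 45/4 + 135.542ms (3/8)
13. 4201.807ms @ 93/8 + 135.542ms (3/8)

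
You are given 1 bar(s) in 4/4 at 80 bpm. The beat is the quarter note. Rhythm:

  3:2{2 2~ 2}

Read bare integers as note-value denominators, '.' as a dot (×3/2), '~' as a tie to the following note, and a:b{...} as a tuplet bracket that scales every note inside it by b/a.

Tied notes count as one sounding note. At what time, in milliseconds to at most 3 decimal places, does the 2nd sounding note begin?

1. 0.0ms @ 0 + 1000.0ms (4/3)
2. 1000.0ms @ 4/3 + 2000.0ms (8/3)

note 2 onset = 4/3b = 1000.0ms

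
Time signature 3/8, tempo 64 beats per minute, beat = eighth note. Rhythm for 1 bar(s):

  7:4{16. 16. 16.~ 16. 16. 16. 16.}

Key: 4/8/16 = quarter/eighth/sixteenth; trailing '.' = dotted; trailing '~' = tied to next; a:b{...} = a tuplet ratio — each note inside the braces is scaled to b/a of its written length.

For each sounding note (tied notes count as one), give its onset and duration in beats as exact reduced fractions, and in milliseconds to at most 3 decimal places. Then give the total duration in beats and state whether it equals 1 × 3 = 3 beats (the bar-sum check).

1) 0.0ms=0b +401.786ms=3/7b
2) 401.786ms=3/7b +401.786ms=3/7b
3) 803.571ms=6/7b +803.571ms=6/7b
4) 1607.143ms=12/7b +401.786ms=3/7b
5) 2008.929ms=15/7b +401.786ms=3/7b
6) 2410.714ms=18/7b +401.786ms=3/7b
Σ=3b of 3 (64bpm 3/8) — PASS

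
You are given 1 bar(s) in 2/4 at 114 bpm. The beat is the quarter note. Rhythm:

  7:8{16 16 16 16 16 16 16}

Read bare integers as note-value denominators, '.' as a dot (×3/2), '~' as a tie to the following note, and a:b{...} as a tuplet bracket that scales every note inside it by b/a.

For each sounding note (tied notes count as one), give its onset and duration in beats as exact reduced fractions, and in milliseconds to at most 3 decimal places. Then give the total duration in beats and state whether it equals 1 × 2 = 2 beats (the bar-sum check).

1) 0.0ms=0b +150.376ms=2/7b
2) 150.376ms=2/7b +150.376ms=2/7b
3) 300.752ms=4/7b +150.376ms=2/7b
4) 451.128ms=6/7b +150.376ms=2/7b
5) 601.504ms=8/7b +150.376ms=2/7b
6) 751.88ms=10/7b +150.376ms=2/7b
7) 902.256ms=12/7b +150.376ms=2/7b
Σ=2b of 2 (114bpm 2/4) — PASS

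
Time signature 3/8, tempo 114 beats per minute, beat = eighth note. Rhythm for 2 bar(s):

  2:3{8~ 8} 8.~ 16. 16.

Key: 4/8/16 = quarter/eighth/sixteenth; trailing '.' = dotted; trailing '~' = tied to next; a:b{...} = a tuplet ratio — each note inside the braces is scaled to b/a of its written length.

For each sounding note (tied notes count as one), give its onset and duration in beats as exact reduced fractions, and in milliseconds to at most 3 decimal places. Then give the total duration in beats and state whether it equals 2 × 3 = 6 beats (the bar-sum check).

1) 0.0ms=0b +1578.947ms=3b
2) 1578.947ms=3b +1184.211ms=9/4b
3) 2763.158ms=21/4b +394.737ms=3/4b
Σ=6b of 6 (114bpm 3/8) — PASS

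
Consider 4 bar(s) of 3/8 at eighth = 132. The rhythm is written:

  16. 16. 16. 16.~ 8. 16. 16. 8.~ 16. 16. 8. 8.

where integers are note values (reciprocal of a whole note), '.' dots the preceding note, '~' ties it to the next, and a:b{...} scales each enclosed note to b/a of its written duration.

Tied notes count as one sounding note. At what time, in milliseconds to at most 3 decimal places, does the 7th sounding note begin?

note 7 onset = 6b = 2727.273ms

1. 0.0ms @ 0 + 340.909ms (3/4)
2. 340.909ms @ 3/4 + 340.909ms (3/4)
3. 681.818ms @ 3/2 + 340.909ms (3/4)
4. 1022.727ms @ 9/4 + 1022.727ms (9/4)
5. 2045.455ms @ 9/2 + 340.909ms (3/4)
6. 2386.364ms @ 21/4 + 340.909ms (3/4)
7. 2727.273ms @ 6 + 1022.727ms (9/4)
8. 3750.0ms @ 33/4 + 340.909ms (3/4)
9. 4090.909ms @ 9 + 681.818ms (3/2)
10. 4772.727ms @ 21/2 + 681.818ms (3/2)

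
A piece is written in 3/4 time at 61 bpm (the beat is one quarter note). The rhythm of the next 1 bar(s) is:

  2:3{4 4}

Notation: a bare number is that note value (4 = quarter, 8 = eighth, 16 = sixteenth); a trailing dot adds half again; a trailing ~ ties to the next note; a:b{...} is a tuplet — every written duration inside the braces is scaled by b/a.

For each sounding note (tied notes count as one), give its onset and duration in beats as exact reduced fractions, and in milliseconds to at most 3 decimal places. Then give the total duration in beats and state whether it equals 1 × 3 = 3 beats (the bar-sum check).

1) 0.0ms=0b +1475.41ms=3/2b
2) 1475.41ms=3/2b +1475.41ms=3/2b
Σ=3b of 3 (61bpm 3/4) — PASS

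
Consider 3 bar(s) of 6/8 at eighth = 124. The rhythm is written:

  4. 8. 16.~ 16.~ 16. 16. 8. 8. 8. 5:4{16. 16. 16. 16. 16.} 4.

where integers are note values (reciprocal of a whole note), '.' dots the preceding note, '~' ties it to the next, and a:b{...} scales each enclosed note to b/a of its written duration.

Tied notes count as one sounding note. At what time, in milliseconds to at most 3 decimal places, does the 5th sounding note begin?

note 5 onset = 15/2b = 3629.032ms

1. 0.0ms @ 0 + 1451.613ms (3)
2. 1451.613ms @ 3 + 725.806ms (3/2)
3. 2177.419ms @ 9/2 + 1088.71ms (9/4)
4. 3266.129ms @ 27/4 + 362.903ms (3/4)
5. 3629.032ms @ 15/2 + 725.806ms (3/2)
6. 4354.839ms @ 9 + 725.806ms (3/2)
7. 5080.645ms @ 21/2 + 725.806ms (3/2)
8. 5806.452ms @ 12 + 290.323ms (3/5)
9. 6096.774ms @ 63/5 + 290.323ms (3/5)
10. 6387.097ms @ 66/5 + 290.323ms (3/5)
11. 6677.419ms @ 69/5 + 290.323ms (3/5)
12. 6967.742ms @ 72/5 + 290.323ms (3/5)
13. 7258.065ms @ 15 + 1451.613ms (3)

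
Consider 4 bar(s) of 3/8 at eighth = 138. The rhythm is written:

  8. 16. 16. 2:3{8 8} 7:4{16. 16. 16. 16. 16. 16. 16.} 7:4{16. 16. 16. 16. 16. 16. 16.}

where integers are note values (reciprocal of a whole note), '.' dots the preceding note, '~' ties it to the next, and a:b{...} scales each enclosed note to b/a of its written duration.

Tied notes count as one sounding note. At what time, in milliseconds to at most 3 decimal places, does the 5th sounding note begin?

1. 0.0ms @ 0 + 652.174ms (3/2)
2. 652.174ms @ 3/2 + 326.087ms (3/4)
3. 978.261ms @ 9/4 + 326.087ms (3/4)
4. 1304.348ms @ 3 + 652.174ms (3/2)
5. 1956.522ms @ 9/2 + 652.174ms (3/2)
6. 2608.696ms @ 6 + 186.335ms (3/7)
7. 2795.031ms @ 45/7 + 186.335ms (3/7)
8. 2981.366ms @ 48/7 + 186.335ms (3/7)
9. 3167.702ms @ 51/7 + 186.335ms (3/7)
10. 3354.037ms @ 54/7 + 186.335ms (3/7)
11. 3540.373ms @ 57/7 + 186.335ms (3/7)
12. 3726.708ms @ 60/7 + 186.335ms (3/7)
13. 3913.043ms @ 9 + 186.335ms (3/7)
14. 4099.379ms @ 66/7 + 186.335ms (3/7)
15. 4285.714ms @ 69/7 + 186.335ms (3/7)
16. 4472.05ms @ 72/7 + 186.335ms (3/7)
17. 4658.385ms @ 75/7 + 186.335ms (3/7)
18. 4844.72ms @ 78/7 + 186.335ms (3/7)
19. 5031.056ms @ 81/7 + 186.335ms (3/7)

note 5 onset = 9/2b = 1956.522ms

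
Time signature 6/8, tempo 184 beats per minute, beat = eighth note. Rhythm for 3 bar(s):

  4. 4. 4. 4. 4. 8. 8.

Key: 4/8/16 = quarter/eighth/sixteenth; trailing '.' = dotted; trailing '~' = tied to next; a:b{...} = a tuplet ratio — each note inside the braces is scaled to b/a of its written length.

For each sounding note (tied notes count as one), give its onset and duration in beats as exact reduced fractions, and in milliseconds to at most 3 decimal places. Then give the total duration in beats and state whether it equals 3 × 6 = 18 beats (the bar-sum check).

1) 0.0ms=0b +978.261ms=3b
2) 978.261ms=3b +978.261ms=3b
3) 1956.522ms=6b +978.261ms=3b
4) 2934.783ms=9b +978.261ms=3b
5) 3913.043ms=12b +978.261ms=3b
6) 4891.304ms=15b +489.13ms=3/2b
7) 5380.435ms=33/2b +489.13ms=3/2b
Σ=18b of 18 (184bpm 6/8) — PASS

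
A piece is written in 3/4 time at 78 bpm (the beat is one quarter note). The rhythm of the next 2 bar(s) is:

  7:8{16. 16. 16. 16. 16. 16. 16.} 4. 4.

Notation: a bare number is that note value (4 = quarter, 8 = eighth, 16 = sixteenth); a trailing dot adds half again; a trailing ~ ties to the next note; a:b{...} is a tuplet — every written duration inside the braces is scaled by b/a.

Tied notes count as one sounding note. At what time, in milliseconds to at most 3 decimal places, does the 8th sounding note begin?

note 8 onset = 3b = 2307.692ms

1. 0.0ms @ 0 + 329.67ms (3/7)
2. 329.67ms @ 3/7 + 329.67ms (3/7)
3. 659.341ms @ 6/7 + 329.67ms (3/7)
4. 989.011ms @ 9/7 + 329.67ms (3/7)
5. 1318.681ms @ 12/7 + 329.67ms (3/7)
6. 1648.352ms @ 15/7 + 329.67ms (3/7)
7. 1978.022ms @ 18/7 + 329.67ms (3/7)
8. 2307.692ms @ 3 + 1153.846ms (3/2)
9. 3461.538ms @ 9/2 + 1153.846ms (3/2)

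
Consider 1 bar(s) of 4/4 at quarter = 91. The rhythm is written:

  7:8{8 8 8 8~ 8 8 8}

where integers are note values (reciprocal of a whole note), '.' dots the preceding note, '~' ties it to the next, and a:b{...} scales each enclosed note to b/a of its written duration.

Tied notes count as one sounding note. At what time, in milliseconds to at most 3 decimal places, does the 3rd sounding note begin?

1. 0.0ms @ 0 + 376.766ms (4/7)
2. 376.766ms @ 4/7 + 376.766ms (4/7)
3. 753.532ms @ 8/7 + 376.766ms (4/7)
4. 1130.298ms @ 12/7 + 753.532ms (8/7)
5. 1883.83ms @ 20/7 + 376.766ms (4/7)
6. 2260.597ms @ 24/7 + 376.766ms (4/7)

note 3 onset = 8/7b = 753.532ms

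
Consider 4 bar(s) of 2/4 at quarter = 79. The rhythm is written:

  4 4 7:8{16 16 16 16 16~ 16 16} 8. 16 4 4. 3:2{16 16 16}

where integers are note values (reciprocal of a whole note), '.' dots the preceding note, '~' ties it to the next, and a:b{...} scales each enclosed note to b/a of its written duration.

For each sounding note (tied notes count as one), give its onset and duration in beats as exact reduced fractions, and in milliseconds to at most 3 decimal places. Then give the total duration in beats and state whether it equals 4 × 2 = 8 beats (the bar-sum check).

1) 0.0ms=0b +759.494ms=1b
2) 759.494ms=1b +759.494ms=1b
3) 1518.987ms=2b +216.998ms=2/7b
4) 1735.986ms=16/7b +216.998ms=2/7b
5) 1952.984ms=18/7b +216.998ms=2/7b
6) 2169.982ms=20/7b +216.998ms=2/7b
7) 2386.98ms=22/7b +433.996ms=4/7b
8) 2820.976ms=26/7b +216.998ms=2/7b
9) 3037.975ms=4b +569.62ms=3/4b
10) 3607.595ms=19/4b +189.873ms=1/4b
11) 3797.468ms=5b +759.494ms=1b
12) 4556.962ms=6b +1139.241ms=3/2b
13) 5696.203ms=15/2b +126.582ms=1/6b
14) 5822.785ms=23/3b +126.582ms=1/6b
15) 5949.367ms=47/6b +126.582ms=1/6b
Σ=8b of 8 (79bpm 2/4) — PASS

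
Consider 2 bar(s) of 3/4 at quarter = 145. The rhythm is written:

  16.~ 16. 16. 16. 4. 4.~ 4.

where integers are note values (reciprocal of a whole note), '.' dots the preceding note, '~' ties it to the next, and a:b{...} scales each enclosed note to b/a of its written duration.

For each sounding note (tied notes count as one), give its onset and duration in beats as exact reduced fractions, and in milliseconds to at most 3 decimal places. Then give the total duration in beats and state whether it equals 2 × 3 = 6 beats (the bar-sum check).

1) 0.0ms=0b +310.345ms=3/4b
2) 310.345ms=3/4b +155.172ms=3/8b
3) 465.517ms=9/8b +155.172ms=3/8b
4) 620.69ms=3/2b +620.69ms=3/2b
5) 1241.379ms=3b +1241.379ms=3b
Σ=6b of 6 (145bpm 3/4) — PASS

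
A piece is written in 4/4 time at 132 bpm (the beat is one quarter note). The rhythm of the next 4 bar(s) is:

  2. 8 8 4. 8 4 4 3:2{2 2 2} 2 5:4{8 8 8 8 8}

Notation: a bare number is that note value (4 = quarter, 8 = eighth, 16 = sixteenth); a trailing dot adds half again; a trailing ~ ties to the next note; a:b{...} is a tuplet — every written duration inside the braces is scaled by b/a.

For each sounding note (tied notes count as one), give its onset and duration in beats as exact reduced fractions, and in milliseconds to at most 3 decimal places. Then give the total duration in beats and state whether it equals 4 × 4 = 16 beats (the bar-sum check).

1) 0.0ms=0b +1363.636ms=3b
2) 1363.636ms=3b +227.273ms=1/2b
3) 1590.909ms=7/2b +227.273ms=1/2b
4) 1818.182ms=4b +681.818ms=3/2b
5) 2500.0ms=11/2b +227.273ms=1/2b
6) 2727.273ms=6b +454.545ms=1b
7) 3181.818ms=7b +454.545ms=1b
8) 3636.364ms=8b +606.061ms=4/3b
9) 4242.424ms=28/3b +606.061ms=4/3b
10) 4848.485ms=32/3b +606.061ms=4/3b
11) 5454.545ms=12b +909.091ms=2b
12) 6363.636ms=14b +181.818ms=2/5b
13) 6545.455ms=72/5b +181.818ms=2/5b
14) 6727.273ms=74/5b +181.818ms=2/5b
15) 6909.091ms=76/5b +181.818ms=2/5b
16) 7090.909ms=78/5b +181.818ms=2/5b
Σ=16b of 16 (132bpm 4/4) — PASS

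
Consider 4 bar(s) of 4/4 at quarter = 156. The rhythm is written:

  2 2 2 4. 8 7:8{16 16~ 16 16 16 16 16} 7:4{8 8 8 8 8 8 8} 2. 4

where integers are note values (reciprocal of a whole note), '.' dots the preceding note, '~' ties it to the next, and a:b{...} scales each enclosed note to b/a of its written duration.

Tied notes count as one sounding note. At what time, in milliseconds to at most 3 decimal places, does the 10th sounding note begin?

note 10 onset = 66/7b = 3626.374ms

1. 0.0ms @ 0 + 769.231ms (2)
2. 769.231ms @ 2 + 769.231ms (2)
3. 1538.462ms @ 4 + 769.231ms (2)
4. 2307.692ms @ 6 + 576.923ms (3/2)
5. 2884.615ms @ 15/2 + 192.308ms (1/2)
6. 3076.923ms @ 8 + 109.89ms (2/7)
7. 3186.813ms @ 58/7 + 219.78ms (4/7)
8. 3406.593ms @ 62/7 + 109.89ms (2/7)
9. 3516.484ms @ 64/7 + 109.89ms (2/7)
10. 3626.374ms @ 66/7 + 109.89ms (2/7)
11. 3736.264ms @ 68/7 + 109.89ms (2/7)
12. 3846.154ms @ 10 + 109.89ms (2/7)
13. 3956.044ms @ 72/7 + 109.89ms (2/7)
14. 4065.934ms @ 74/7 + 109.89ms (2/7)
15. 4175.824ms @ 76/7 + 109.89ms (2/7)
16. 4285.714ms @ 78/7 + 109.89ms (2/7)
17. 4395.604ms @ 80/7 + 109.89ms (2/7)
18. 4505.495ms @ 82/7 + 109.89ms (2/7)
19. 4615.385ms @ 12 + 1153.846ms (3)
20. 5769.231ms @ 15 + 384.615ms (1)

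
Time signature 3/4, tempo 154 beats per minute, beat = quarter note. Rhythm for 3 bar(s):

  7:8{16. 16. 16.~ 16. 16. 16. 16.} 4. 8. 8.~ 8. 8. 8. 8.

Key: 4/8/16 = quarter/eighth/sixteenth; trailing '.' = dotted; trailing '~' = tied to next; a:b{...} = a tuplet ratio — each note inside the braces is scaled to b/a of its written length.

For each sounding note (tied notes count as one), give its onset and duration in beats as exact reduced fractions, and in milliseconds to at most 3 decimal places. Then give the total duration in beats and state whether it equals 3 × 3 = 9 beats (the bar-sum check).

1) 0.0ms=0b +166.976ms=3/7b
2) 166.976ms=3/7b +166.976ms=3/7b
3) 333.952ms=6/7b +333.952ms=6/7b
4) 667.904ms=12/7b +166.976ms=3/7b
5) 834.879ms=15/7b +166.976ms=3/7b
6) 1001.855ms=18/7b +166.976ms=3/7b
7) 1168.831ms=3b +584.416ms=3/2b
8) 1753.247ms=9/2b +292.208ms=3/4b
9) 2045.455ms=21/4b +584.416ms=3/2b
10) 2629.87ms=27/4b +292.208ms=3/4b
11) 2922.078ms=15/2b +292.208ms=3/4b
12) 3214.286ms=33/4b +292.208ms=3/4b
Σ=9b of 9 (154bpm 3/4) — PASS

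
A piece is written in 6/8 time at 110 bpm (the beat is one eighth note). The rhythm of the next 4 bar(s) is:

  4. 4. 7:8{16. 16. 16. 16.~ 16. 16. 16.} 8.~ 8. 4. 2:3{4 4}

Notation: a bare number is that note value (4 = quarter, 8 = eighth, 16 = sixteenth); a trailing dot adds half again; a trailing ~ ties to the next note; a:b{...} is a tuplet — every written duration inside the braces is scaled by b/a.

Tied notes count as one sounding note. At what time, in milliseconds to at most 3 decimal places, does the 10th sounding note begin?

note 10 onset = 15b = 8181.818ms

1. 0.0ms @ 0 + 1636.364ms (3)
2. 1636.364ms @ 3 + 1636.364ms (3)
3. 3272.727ms @ 6 + 467.532ms (6/7)
4. 3740.26ms @ 48/7 + 467.532ms (6/7)
5. 4207.792ms @ 54/7 + 467.532ms (6/7)
6. 4675.325ms @ 60/7 + 935.065ms (12/7)
7. 5610.39ms @ 72/7 + 467.532ms (6/7)
8. 6077.922ms @ 78/7 + 467.532ms (6/7)
9. 6545.455ms @ 12 + 1636.364ms (3)
10. 8181.818ms @ 15 + 1636.364ms (3)
11. 9818.182ms @ 18 + 1636.364ms (3)
12. 11454.545ms @ 21 + 1636.364ms (3)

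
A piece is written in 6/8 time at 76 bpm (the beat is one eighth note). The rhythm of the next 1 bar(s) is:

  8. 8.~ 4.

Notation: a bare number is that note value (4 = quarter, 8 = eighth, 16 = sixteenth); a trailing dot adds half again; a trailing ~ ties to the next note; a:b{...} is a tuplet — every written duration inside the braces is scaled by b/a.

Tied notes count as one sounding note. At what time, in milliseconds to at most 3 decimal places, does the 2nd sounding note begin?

note 2 onset = 3/2b = 1184.211ms

1. 0.0ms @ 0 + 1184.211ms (3/2)
2. 1184.211ms @ 3/2 + 3552.632ms (9/2)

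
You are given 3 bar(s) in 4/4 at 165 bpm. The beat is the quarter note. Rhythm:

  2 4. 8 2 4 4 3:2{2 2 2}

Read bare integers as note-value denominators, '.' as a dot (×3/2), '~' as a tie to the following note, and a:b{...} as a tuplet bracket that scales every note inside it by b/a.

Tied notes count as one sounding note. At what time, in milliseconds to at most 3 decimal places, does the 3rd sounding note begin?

note 3 onset = 7/2b = 1272.727ms

1. 0.0ms @ 0 + 727.273ms (2)
2. 727.273ms @ 2 + 545.455ms (3/2)
3. 1272.727ms @ 7/2 + 181.818ms (1/2)
4. 1454.545ms @ 4 + 727.273ms (2)
5. 2181.818ms @ 6 + 363.636ms (1)
6. 2545.455ms @ 7 + 363.636ms (1)
7. 2909.091ms @ 8 + 484.848ms (4/3)
8. 3393.939ms @ 28/3 + 484.848ms (4/3)
9. 3878.788ms @ 32/3 + 484.848ms (4/3)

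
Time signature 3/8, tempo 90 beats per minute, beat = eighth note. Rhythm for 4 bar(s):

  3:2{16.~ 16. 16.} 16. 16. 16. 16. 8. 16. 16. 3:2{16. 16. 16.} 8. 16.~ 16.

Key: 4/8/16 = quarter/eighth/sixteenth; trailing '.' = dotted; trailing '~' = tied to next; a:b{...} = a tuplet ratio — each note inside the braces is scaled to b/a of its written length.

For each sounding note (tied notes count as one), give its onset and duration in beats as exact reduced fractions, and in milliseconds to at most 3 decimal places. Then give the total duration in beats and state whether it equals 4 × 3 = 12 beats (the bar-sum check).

1) 0.0ms=0b +666.667ms=1b
2) 666.667ms=1b +333.333ms=1/2b
3) 1000.0ms=3/2b +500.0ms=3/4b
4) 1500.0ms=9/4b +500.0ms=3/4b
5) 2000.0ms=3b +500.0ms=3/4b
6) 2500.0ms=15/4b +500.0ms=3/4b
7) 3000.0ms=9/2b +1000.0ms=3/2b
8) 4000.0ms=6b +500.0ms=3/4b
9) 4500.0ms=27/4b +500.0ms=3/4b
10) 5000.0ms=15/2b +333.333ms=1/2b
11) 5333.333ms=8b +333.333ms=1/2b
12) 5666.667ms=17/2b +333.333ms=1/2b
13) 6000.0ms=9b +1000.0ms=3/2b
14) 7000.0ms=21/2b +1000.0ms=3/2b
Σ=12b of 12 (90bpm 3/8) — PASS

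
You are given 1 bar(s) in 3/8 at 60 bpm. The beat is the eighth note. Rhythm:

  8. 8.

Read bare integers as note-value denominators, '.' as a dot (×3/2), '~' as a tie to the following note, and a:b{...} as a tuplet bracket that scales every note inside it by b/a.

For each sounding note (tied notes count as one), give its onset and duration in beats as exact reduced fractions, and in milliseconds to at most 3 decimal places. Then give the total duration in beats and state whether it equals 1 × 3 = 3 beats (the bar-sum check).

1) 0.0ms=0b +1500.0ms=3/2b
2) 1500.0ms=3/2b +1500.0ms=3/2b
Σ=3b of 3 (60bpm 3/8) — PASS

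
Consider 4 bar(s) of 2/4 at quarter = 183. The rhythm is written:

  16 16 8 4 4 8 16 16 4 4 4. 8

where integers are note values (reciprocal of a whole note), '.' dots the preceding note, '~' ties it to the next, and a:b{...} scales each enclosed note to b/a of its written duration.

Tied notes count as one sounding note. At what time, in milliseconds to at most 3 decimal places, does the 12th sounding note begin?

note 12 onset = 15/2b = 2459.016ms

1. 0.0ms @ 0 + 81.967ms (1/4)
2. 81.967ms @ 1/4 + 81.967ms (1/4)
3. 163.934ms @ 1/2 + 163.934ms (1/2)
4. 327.869ms @ 1 + 327.869ms (1)
5. 655.738ms @ 2 + 327.869ms (1)
6. 983.607ms @ 3 + 163.934ms (1/2)
7. 1147.541ms @ 7/2 + 81.967ms (1/4)
8. 1229.508ms @ 15/4 + 81.967ms (1/4)
9. 1311.475ms @ 4 + 327.869ms (1)
10. 1639.344ms @ 5 + 327.869ms (1)
11. 1967.213ms @ 6 + 491.803ms (3/2)
12. 2459.016ms @ 15/2 + 163.934ms (1/2)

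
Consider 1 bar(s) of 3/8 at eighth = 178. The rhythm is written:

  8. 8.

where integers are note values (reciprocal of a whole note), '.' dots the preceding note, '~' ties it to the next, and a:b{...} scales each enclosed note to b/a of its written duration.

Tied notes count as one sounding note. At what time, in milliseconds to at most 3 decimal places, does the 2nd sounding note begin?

1. 0.0ms @ 0 + 505.618ms (3/2)
2. 505.618ms @ 3/2 + 505.618ms (3/2)

note 2 onset = 3/2b = 505.618ms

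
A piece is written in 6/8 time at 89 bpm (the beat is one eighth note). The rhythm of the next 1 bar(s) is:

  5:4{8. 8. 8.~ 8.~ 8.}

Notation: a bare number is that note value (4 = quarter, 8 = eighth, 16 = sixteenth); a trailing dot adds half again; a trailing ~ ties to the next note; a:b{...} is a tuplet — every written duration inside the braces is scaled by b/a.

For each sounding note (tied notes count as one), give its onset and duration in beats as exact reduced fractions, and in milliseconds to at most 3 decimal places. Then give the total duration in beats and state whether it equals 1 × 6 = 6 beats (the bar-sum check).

1) 0.0ms=0b +808.989ms=6/5b
2) 808.989ms=6/5b +808.989ms=6/5b
3) 1617.978ms=12/5b +2426.966ms=18/5b
Σ=6b of 6 (89bpm 6/8) — PASS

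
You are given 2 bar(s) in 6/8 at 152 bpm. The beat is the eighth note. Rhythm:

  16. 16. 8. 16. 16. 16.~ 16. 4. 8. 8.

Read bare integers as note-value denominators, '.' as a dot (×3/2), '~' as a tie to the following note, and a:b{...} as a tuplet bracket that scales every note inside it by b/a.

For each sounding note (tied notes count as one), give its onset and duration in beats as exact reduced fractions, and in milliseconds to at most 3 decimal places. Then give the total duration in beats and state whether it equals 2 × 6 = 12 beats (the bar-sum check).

1) 0.0ms=0b +296.053ms=3/4b
2) 296.053ms=3/4b +296.053ms=3/4b
3) 592.105ms=3/2b +592.105ms=3/2b
4) 1184.211ms=3b +296.053ms=3/4b
5) 1480.263ms=15/4b +296.053ms=3/4b
6) 1776.316ms=9/2b +592.105ms=3/2b
7) 2368.421ms=6b +1184.211ms=3b
8) 3552.632ms=9b +592.105ms=3/2b
9) 4144.737ms=21/2b +592.105ms=3/2b
Σ=12b of 12 (152bpm 6/8) — PASS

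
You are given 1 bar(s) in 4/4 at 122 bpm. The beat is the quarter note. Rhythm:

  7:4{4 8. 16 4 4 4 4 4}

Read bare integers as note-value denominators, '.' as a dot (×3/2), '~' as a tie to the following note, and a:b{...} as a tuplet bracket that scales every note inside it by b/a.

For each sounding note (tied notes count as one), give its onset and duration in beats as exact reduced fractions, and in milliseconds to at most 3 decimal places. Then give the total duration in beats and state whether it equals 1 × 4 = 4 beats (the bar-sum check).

1) 0.0ms=0b +281.03ms=4/7b
2) 281.03ms=4/7b +210.773ms=3/7b
3) 491.803ms=1b +70.258ms=1/7b
4) 562.061ms=8/7b +281.03ms=4/7b
5) 843.091ms=12/7b +281.03ms=4/7b
6) 1124.122ms=16/7b +281.03ms=4/7b
7) 1405.152ms=20/7b +281.03ms=4/7b
8) 1686.183ms=24/7b +281.03ms=4/7b
Σ=4b of 4 (122bpm 4/4) — PASS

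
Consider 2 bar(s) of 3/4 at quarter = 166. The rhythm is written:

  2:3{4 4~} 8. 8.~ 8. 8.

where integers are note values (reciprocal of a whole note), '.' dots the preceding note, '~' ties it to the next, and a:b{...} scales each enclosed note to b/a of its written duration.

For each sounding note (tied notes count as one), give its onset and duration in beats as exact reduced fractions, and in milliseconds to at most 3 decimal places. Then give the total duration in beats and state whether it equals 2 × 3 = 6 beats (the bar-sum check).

1) 0.0ms=0b +542.169ms=3/2b
2) 542.169ms=3/2b +813.253ms=9/4b
3) 1355.422ms=15/4b +542.169ms=3/2b
4) 1897.59ms=21/4b +271.084ms=3/4b
Σ=6b of 6 (166bpm 3/4) — PASS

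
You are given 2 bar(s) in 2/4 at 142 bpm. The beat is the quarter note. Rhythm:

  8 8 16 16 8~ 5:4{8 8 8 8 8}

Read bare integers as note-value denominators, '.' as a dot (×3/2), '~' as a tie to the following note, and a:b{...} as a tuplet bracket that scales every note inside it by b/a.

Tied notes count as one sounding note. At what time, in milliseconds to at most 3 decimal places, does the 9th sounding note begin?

note 9 onset = 18/5b = 1521.127ms

1. 0.0ms @ 0 + 211.268ms (1/2)
2. 211.268ms @ 1/2 + 211.268ms (1/2)
3. 422.535ms @ 1 + 105.634ms (1/4)
4. 528.169ms @ 5/4 + 105.634ms (1/4)
5. 633.803ms @ 3/2 + 380.282ms (9/10)
6. 1014.085ms @ 12/5 + 169.014ms (2/5)
7. 1183.099ms @ 14/5 + 169.014ms (2/5)
8. 1352.113ms @ 16/5 + 169.014ms (2/5)
9. 1521.127ms @ 18/5 + 169.014ms (2/5)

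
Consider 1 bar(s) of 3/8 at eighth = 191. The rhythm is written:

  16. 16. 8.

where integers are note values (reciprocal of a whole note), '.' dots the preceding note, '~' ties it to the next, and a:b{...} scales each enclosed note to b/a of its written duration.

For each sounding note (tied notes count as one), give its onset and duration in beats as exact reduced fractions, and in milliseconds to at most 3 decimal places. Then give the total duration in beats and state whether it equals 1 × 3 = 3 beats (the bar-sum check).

1) 0.0ms=0b +235.602ms=3/4b
2) 235.602ms=3/4b +235.602ms=3/4b
3) 471.204ms=3/2b +471.204ms=3/2b
Σ=3b of 3 (191bpm 3/8) — PASS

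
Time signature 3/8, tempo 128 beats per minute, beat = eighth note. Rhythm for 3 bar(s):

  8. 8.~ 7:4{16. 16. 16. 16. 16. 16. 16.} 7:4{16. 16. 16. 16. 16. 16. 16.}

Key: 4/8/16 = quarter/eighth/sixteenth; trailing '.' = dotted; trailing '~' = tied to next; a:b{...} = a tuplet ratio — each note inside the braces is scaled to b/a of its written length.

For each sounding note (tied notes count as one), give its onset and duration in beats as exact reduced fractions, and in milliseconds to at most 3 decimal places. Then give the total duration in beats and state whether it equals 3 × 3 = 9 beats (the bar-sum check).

1) 0.0ms=0b +703.125ms=3/2b
2) 703.125ms=3/2b +904.018ms=27/14b
3) 1607.143ms=24/7b +200.893ms=3/7b
4) 1808.036ms=27/7b +200.893ms=3/7b
5) 2008.929ms=30/7b +200.893ms=3/7b
6) 2209.821ms=33/7b +200.893ms=3/7b
7) 2410.714ms=36/7b +200.893ms=3/7b
8) 2611.607ms=39/7b +200.893ms=3/7b
9) 2812.5ms=6b +200.893ms=3/7b
10) 3013.393ms=45/7b +200.893ms=3/7b
11) 3214.286ms=48/7b +200.893ms=3/7b
12) 3415.179ms=51/7b +200.893ms=3/7b
13) 3616.071ms=54/7b +200.893ms=3/7b
14) 3816.964ms=57/7b +200.893ms=3/7b
15) 4017.857ms=60/7b +200.893ms=3/7b
Σ=9b of 9 (128bpm 3/8) — PASS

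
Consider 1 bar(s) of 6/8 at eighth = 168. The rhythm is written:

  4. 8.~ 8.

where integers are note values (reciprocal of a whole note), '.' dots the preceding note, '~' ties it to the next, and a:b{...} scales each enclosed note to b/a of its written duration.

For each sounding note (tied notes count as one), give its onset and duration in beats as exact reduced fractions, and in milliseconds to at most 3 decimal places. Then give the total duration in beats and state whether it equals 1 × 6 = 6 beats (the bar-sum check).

1) 0.0ms=0b +1071.429ms=3b
2) 1071.429ms=3b +1071.429ms=3b
Σ=6b of 6 (168bpm 6/8) — PASS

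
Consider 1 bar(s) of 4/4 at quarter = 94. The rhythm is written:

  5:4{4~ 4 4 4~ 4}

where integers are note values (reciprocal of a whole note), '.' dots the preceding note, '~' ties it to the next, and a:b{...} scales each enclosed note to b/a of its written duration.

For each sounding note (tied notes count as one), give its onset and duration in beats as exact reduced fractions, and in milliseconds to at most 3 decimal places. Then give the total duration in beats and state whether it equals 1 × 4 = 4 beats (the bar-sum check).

1) 0.0ms=0b +1021.277ms=8/5b
2) 1021.277ms=8/5b +510.638ms=4/5b
3) 1531.915ms=12/5b +1021.277ms=8/5b
Σ=4b of 4 (94bpm 4/4) — PASS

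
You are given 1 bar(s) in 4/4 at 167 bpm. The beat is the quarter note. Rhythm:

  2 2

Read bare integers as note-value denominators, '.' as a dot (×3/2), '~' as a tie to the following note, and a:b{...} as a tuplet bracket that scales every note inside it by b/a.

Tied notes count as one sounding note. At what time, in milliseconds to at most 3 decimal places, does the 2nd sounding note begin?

note 2 onset = 2b = 718.563ms

1. 0.0ms @ 0 + 718.563ms (2)
2. 718.563ms @ 2 + 718.563ms (2)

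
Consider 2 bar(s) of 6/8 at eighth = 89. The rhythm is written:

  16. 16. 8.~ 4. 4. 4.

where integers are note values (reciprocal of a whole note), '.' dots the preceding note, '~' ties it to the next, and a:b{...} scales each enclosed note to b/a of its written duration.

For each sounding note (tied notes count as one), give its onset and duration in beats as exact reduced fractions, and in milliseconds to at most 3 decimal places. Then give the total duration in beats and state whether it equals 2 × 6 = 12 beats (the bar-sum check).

1) 0.0ms=0b +505.618ms=3/4b
2) 505.618ms=3/4b +505.618ms=3/4b
3) 1011.236ms=3/2b +3033.708ms=9/2b
4) 4044.944ms=6b +2022.472ms=3b
5) 6067.416ms=9b +2022.472ms=3b
Σ=12b of 12 (89bpm 6/8) — PASS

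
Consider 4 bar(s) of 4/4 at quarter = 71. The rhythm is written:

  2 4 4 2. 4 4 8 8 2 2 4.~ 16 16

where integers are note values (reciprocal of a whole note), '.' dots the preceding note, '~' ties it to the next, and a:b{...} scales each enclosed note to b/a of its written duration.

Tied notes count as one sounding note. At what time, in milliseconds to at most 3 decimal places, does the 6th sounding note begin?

note 6 onset = 8b = 6760.563ms

1. 0.0ms @ 0 + 1690.141ms (2)
2. 1690.141ms @ 2 + 845.07ms (1)
3. 2535.211ms @ 3 + 845.07ms (1)
4. 3380.282ms @ 4 + 2535.211ms (3)
5. 5915.493ms @ 7 + 845.07ms (1)
6. 6760.563ms @ 8 + 845.07ms (1)
7. 7605.634ms @ 9 + 422.535ms (1/2)
8. 8028.169ms @ 19/2 + 422.535ms (1/2)
9. 8450.704ms @ 10 + 1690.141ms (2)
10. 10140.845ms @ 12 + 1690.141ms (2)
11. 11830.986ms @ 14 + 1478.873ms (7/4)
12. 13309.859ms @ 63/4 + 211.268ms (1/4)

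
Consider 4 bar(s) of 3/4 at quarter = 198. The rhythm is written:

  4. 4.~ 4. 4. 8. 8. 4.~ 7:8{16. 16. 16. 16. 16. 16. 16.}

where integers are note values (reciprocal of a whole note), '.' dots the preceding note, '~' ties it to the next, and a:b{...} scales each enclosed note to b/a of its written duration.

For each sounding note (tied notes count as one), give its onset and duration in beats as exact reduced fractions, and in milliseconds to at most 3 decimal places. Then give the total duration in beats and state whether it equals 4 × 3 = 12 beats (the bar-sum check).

1) 0.0ms=0b +454.545ms=3/2b
2) 454.545ms=3/2b +909.091ms=3b
3) 1363.636ms=9/2b +454.545ms=3/2b
4) 1818.182ms=6b +227.273ms=3/4b
5) 2045.455ms=27/4b +227.273ms=3/4b
6) 2272.727ms=15/2b +584.416ms=27/14b
7) 2857.143ms=66/7b +129.87ms=3/7b
8) 2987.013ms=69/7b +129.87ms=3/7b
9) 3116.883ms=72/7b +129.87ms=3/7b
10) 3246.753ms=75/7b +129.87ms=3/7b
11) 3376.623ms=78/7b +129.87ms=3/7b
12) 3506.494ms=81/7b +129.87ms=3/7b
Σ=12b of 12 (198bpm 3/4) — PASS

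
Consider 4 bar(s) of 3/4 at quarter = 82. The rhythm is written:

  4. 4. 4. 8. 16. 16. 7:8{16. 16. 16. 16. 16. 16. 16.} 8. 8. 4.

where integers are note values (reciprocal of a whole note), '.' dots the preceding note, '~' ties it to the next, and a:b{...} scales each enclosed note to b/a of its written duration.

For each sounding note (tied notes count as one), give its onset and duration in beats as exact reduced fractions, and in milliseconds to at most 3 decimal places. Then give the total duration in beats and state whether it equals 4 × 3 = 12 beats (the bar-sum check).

1) 0.0ms=0b +1097.561ms=3/2b
2) 1097.561ms=3/2b +1097.561ms=3/2b
3) 2195.122ms=3b +1097.561ms=3/2b
4) 3292.683ms=9/2b +548.78ms=3/4b
5) 3841.463ms=21/4b +274.39ms=3/8b
6) 4115.854ms=45/8b +274.39ms=3/8b
7) 4390.244ms=6b +313.589ms=3/7b
8) 4703.833ms=45/7b +313.589ms=3/7b
9) 5017.422ms=48/7b +313.589ms=3/7b
10) 5331.01ms=51/7b +313.589ms=3/7b
11) 5644.599ms=54/7b +313.589ms=3/7b
12) 5958.188ms=57/7b +313.589ms=3/7b
13) 6271.777ms=60/7b +313.589ms=3/7b
14) 6585.366ms=9b +548.78ms=3/4b
15) 7134.146ms=39/4b +548.78ms=3/4b
16) 7682.927ms=21/2b +1097.561ms=3/2b
Σ=12b of 12 (82bpm 3/4) — PASS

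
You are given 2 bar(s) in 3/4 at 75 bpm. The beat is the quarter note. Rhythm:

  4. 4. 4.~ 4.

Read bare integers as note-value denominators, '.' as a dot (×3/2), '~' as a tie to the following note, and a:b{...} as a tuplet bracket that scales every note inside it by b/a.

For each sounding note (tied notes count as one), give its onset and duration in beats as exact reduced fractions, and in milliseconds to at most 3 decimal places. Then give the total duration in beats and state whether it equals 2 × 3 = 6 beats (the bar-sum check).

1) 0.0ms=0b +1200.0ms=3/2b
2) 1200.0ms=3/2b +1200.0ms=3/2b
3) 2400.0ms=3b +2400.0ms=3b
Σ=6b of 6 (75bpm 3/4) — PASS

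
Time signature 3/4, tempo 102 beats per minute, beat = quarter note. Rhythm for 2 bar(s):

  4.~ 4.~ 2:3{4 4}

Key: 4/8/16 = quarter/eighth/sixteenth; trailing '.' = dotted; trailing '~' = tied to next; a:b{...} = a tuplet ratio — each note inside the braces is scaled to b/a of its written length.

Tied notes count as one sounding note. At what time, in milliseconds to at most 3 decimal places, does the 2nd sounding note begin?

1. 0.0ms @ 0 + 2647.059ms (9/2)
2. 2647.059ms @ 9/2 + 882.353ms (3/2)

note 2 onset = 9/2b = 2647.059ms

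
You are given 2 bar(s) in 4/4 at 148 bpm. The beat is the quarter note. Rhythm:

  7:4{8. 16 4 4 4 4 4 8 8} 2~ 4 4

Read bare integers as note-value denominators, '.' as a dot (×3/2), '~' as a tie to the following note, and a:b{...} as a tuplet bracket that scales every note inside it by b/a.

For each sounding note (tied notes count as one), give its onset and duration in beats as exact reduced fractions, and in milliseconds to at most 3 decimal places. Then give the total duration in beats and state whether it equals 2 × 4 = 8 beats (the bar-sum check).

1) 0.0ms=0b +173.745ms=3/7b
2) 173.745ms=3/7b +57.915ms=1/7b
3) 231.66ms=4/7b +231.66ms=4/7b
4) 463.32ms=8/7b +231.66ms=4/7b
5) 694.981ms=12/7b +231.66ms=4/7b
6) 926.641ms=16/7b +231.66ms=4/7b
7) 1158.301ms=20/7b +231.66ms=4/7b
8) 1389.961ms=24/7b +115.83ms=2/7b
9) 1505.792ms=26/7b +115.83ms=2/7b
10) 1621.622ms=4b +1216.216ms=3b
11) 2837.838ms=7b +405.405ms=1b
Σ=8b of 8 (148bpm 4/4) — PASS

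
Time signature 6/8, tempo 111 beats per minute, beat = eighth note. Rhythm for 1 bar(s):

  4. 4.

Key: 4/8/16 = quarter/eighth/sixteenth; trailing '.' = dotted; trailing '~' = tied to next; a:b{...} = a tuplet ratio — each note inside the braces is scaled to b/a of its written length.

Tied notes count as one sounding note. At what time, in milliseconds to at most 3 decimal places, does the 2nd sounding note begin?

note 2 onset = 3b = 1621.622ms

1. 0.0ms @ 0 + 1621.622ms (3)
2. 1621.622ms @ 3 + 1621.622ms (3)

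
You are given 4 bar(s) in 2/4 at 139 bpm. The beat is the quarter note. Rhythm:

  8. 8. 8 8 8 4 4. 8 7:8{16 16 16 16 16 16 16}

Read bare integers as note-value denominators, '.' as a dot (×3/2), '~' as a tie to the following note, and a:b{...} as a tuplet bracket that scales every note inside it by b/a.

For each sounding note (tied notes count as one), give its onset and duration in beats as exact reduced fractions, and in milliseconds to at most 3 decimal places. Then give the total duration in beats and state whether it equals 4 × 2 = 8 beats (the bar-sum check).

1) 0.0ms=0b +323.741ms=3/4b
2) 323.741ms=3/4b +323.741ms=3/4b
3) 647.482ms=3/2b +215.827ms=1/2b
4) 863.309ms=2b +215.827ms=1/2b
5) 1079.137ms=5/2b +215.827ms=1/2b
6) 1294.964ms=3b +431.655ms=1b
7) 1726.619ms=4b +647.482ms=3/2b
8) 2374.101ms=11/2b +215.827ms=1/2b
9) 2589.928ms=6b +123.33ms=2/7b
10) 2713.258ms=44/7b +123.33ms=2/7b
11) 2836.588ms=46/7b +123.33ms=2/7b
12) 2959.918ms=48/7b +123.33ms=2/7b
13) 3083.248ms=50/7b +123.33ms=2/7b
14) 3206.578ms=52/7b +123.33ms=2/7b
15) 3329.908ms=54/7b +123.33ms=2/7b
Σ=8b of 8 (139bpm 2/4) — PASS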